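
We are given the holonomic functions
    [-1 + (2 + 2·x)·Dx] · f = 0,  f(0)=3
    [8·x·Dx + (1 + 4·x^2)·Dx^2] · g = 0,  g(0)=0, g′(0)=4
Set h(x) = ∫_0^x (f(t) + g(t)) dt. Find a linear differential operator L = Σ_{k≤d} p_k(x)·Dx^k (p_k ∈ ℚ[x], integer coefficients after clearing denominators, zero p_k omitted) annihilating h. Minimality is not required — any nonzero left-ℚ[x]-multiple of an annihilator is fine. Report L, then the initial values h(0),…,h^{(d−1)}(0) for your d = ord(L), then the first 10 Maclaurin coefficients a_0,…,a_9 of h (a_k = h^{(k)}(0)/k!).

f: a_k = 3, 3/2, -3/8, 3/16, -15/128, 21/256, -63/1024, 99/2048, -1287/32768, 2145/65536, …
g: a_k = 0, 4, 0, -16/3, 0, 64/5, 0, -256/7, 0, 1024/9, …
h₀=f+g: left-lcm gives L₀, ord ≤ 3.
Integrate: L := L₀·Dx.
L = (-16 - 40·x + 192·x^2 + 96·x^3)·Dx^2 + (-35 - 64·x + 328·x^2 + 768·x^3 + 336·x^4)·Dx^3 + (-2 + 30·x + 48·x^2 + 144·x^3 + 224·x^4 + 96·x^5)·Dx^4  (order 4).
h: a_k = 0, 3, 11/4, -1/8, -247/192, -3/128, 16489/7680, -9/1024, -523595/114688, -143/32768, …
ICs: h(0) = 0, h′(0) = 3, h′′(0) = 11/2, h′′′(0) = -3/4.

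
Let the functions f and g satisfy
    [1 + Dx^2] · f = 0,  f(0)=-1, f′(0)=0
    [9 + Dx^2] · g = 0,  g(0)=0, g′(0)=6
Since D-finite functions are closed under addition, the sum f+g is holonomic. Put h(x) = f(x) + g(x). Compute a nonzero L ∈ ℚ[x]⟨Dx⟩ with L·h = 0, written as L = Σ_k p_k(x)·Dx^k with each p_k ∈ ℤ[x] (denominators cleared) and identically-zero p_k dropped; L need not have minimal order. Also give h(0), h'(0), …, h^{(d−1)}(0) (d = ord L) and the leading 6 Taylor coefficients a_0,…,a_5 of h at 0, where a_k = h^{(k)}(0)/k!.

L = 9 + 10·Dx^2 + Dx^4  (order 4).
h: a_k = -1, 6, 1/2, -9, -1/24, 81/20, …
ICs: h(0) = -1, h′(0) = 6, h′′(0) = 1, h′′′(0) = -54.

f: a_k = -1, 0, 1/2, 0, -1/24, 0, …
g: a_k = 0, 6, 0, -9, 0, 81/20, …
Sum ⇒ L₀ = lclm(L_f,L_g) in ℚ(x)⟨Dx⟩.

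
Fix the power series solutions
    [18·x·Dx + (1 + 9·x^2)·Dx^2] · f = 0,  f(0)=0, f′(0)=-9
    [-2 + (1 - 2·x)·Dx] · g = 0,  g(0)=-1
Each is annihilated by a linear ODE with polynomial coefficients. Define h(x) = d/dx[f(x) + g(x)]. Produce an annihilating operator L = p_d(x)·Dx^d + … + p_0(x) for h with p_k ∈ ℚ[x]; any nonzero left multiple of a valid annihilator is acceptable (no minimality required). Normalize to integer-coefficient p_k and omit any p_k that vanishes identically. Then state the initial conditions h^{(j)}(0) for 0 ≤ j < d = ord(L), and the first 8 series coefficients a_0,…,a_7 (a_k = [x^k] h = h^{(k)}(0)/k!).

L = (36 - 288·x - 972·x^2) + (-21 + 36·x - 9·x^2 - 972·x^3)·Dx + (2 + 5·x + 45·x^3 - 162·x^4)·Dx^2  (order 2).
h: a_k = -11, -8, 57, -64, -889, -384, 5665, -2048, …
ICs: h(0) = -11, h′(0) = -8.

f: a_k = 0, -9, 0, 27, 0, -729/5, 0, 6561/7, …
g: a_k = -1, -2, -4, -8, -16, -32, -64, -128, …
f+g: L₀ = lclm(L_f,L_g), ord ≤ 2+1.
h=h₀': d/dx-closure on L₀ ⇒ L.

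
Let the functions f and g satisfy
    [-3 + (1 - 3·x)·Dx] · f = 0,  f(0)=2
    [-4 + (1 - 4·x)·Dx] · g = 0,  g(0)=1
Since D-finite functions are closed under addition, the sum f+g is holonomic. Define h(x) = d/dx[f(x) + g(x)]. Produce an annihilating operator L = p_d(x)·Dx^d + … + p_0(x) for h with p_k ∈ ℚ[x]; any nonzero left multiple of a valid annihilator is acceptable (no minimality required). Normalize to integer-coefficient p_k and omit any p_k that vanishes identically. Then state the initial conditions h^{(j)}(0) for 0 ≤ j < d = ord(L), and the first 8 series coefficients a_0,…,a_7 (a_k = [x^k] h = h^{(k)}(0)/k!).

f: a_k = 2, 6, 18, 54, 162, 486, 1458, 4374, …
g: a_k = 1, 4, 16, 64, 256, 1024, 4096, 16384, …
L₀ := lclm(L_f,L_g); ord L₀ ≤ 1+1.
h=h₀': d/dx-closure on L₀ ⇒ L.
L = 72 + (-21 + 72·x)·Dx + (1 - 7·x + 12·x^2)·Dx^2  (order 2).
h: a_k = 10, 68, 354, 1672, 7550, 33324, 145306, 629264, …
ICs: h(0) = 10, h′(0) = 68.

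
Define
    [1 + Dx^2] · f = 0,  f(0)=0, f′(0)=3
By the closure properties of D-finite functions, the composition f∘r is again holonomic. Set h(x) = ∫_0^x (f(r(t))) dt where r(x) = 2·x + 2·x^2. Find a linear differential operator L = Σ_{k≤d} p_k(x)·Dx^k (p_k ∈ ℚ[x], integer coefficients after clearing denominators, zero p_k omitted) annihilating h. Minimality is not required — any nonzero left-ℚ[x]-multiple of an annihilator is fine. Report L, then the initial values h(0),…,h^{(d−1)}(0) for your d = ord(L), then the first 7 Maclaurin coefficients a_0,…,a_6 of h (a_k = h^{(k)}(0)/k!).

L = (4 + 24·x + 48·x^2 + 32·x^3)·Dx - 2·Dx^2 + (1 + 2·x)·Dx^3  (order 3).
h: a_k = 0, 0, 3, 2, -1, -12/5, -28/15, …
ICs: h(0) = 0, h′(0) = 0, h′′(0) = 6.

f: a_k = 0, 3, 0, -1/2, 0, 1/40, 0, …
h₀=f(r): pull back L_f along r ⇒ L₀.
Integrate: L := L₀·Dx.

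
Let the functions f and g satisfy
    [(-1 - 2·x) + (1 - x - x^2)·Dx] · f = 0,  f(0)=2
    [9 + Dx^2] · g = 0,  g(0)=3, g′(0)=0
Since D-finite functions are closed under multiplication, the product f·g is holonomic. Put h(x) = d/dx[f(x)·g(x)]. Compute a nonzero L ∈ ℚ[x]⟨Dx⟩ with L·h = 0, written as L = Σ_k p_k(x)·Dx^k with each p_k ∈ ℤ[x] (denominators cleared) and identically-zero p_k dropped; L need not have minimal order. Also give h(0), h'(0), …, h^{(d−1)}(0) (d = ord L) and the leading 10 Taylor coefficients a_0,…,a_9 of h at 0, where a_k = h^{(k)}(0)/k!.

L = (3 - 162·x - 81·x^2 + 162·x^3 + 81·x^4) + (-12 - 6·x + 54·x^2 + 36·x^3)·Dx + (7 - 16·x - 7·x^2 + 18·x^3 + 9·x^4)·Dx^2  (order 2).
h: a_k = 6, -30, -27, -15, -255/4, -2709/20, -9891/40, -127509/280, -1859733/2240, -3343647/2240, …
ICs: h(0) = 6, h′(0) = -30.

f: a_k = 2, 2, 4, 6, 10, 16, 26, 42, 68, 110, …
g: a_k = 3, 0, -27/2, 0, 81/8, 0, -243/80, 0, 2187/4480, 0, …
f·g: L₀ = L_f ⊗_s L_g, ord ≤ 1·2.
Differentiate: ansatz ord ≤ ord L₀ ⇒ L.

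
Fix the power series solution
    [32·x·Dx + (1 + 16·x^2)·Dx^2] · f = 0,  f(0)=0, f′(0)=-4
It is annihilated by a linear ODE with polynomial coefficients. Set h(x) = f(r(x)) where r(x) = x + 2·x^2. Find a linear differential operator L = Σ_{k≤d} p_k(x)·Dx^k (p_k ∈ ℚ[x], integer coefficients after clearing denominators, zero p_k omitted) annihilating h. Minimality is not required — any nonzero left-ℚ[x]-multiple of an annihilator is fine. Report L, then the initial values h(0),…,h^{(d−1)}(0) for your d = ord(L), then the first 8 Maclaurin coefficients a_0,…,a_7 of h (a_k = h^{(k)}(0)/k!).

L = (-4 + 32·x + 256·x^2 + 768·x^3 + 768·x^4)·Dx + (1 + 4·x + 16·x^2 + 128·x^3 + 320·x^4 + 256·x^5)·Dx^2  (order 2).
h: a_k = 0, -4, -8, 64/3, 128, 256/5, -5632/3, -40960/7, …
ICs: h(0) = 0, h′(0) = -4.

f: a_k = 0, -4, 0, 64/3, 0, -1024/5, 0, 16384/7, …
L₀ from L_f via x↦r, Dx↦r'^{-1}Dx.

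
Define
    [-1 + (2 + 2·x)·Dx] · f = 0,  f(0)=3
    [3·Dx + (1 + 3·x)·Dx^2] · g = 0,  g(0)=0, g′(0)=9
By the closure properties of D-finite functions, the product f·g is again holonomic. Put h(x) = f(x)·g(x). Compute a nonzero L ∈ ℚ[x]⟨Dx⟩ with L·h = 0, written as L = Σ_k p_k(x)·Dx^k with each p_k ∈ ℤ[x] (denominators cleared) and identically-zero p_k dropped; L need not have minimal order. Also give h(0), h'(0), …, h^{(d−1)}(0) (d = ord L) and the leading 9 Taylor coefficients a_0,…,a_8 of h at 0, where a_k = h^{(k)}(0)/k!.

L = (-3 + 3·x) + (8 + 8·x)·Dx + (4 + 20·x + 28·x^2 + 12·x^3)·Dx^2  (order 2).
h: a_k = 0, 27, -27, 459/8, -135, 212841/640, -540567/640, 78640713/35840, -103946247/17920, …
ICs: h(0) = 0, h′(0) = 27.

f: a_k = 3, 3/2, -3/8, 3/16, -15/128, 21/256, -63/1024, 99/2048, -1287/32768, …
g: a_k = 0, 9, -27/2, 27, -243/4, 729/5, -729/2, 6561/7, -19683/8, …
f·g: L₀ = L_f ⊗_s L_g, ord ≤ 1·2.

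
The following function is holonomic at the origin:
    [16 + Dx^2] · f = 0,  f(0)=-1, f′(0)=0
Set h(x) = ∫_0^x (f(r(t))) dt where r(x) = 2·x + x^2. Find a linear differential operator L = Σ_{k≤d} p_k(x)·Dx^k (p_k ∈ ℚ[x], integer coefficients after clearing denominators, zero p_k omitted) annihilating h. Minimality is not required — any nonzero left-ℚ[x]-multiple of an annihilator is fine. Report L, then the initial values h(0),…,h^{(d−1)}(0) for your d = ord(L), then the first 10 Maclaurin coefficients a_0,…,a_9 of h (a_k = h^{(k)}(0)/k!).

L = (64 + 192·x + 192·x^2 + 64·x^3)·Dx - Dx^2 + (1 + x)·Dx^3  (order 3).
h: a_k = 0, -1, 0, 32/3, 8, -488/15, -512/9, 4864/315, 1888/15, 295648/2835, …
ICs: h(0) = 0, h′(0) = -1, h′′(0) = 0.

f: a_k = -1, 0, 8, 0, -32/3, 0, 256/45, 0, -512/315, 0, …
h₀=f(r): pull back L_f along r ⇒ L₀.
∫: right-multiply L₀ by Dx.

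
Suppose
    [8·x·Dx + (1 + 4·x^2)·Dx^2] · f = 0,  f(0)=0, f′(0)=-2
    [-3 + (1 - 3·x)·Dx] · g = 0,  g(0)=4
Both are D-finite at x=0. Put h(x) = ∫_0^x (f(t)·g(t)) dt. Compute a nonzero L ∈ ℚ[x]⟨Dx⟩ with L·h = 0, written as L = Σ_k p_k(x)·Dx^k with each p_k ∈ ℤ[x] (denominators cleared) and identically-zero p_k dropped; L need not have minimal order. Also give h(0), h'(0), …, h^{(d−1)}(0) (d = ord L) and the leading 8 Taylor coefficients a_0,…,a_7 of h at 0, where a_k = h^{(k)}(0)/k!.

f: a_k = 0, -2, 0, 8/3, 0, -32/5, 0, 128/7, …
g: a_k = 4, 12, 36, 108, 324, 972, 2916, 8748, …
f·g: L₀ = L_f ⊗_s L_g, ord ≤ 2·1.
∫: right-multiply L₀ by Dx.
L = 24·x·Dx + (6 - 8·x + 48·x^2)·Dx^2 + (-1 + 3·x - 4·x^2 + 12·x^3)·Dx^3  (order 3).
h: a_k = 0, 0, -4, -8, -46/3, -184/5, -1444/15, -8664/35, …
ICs: h(0) = 0, h′(0) = 0, h′′(0) = -8.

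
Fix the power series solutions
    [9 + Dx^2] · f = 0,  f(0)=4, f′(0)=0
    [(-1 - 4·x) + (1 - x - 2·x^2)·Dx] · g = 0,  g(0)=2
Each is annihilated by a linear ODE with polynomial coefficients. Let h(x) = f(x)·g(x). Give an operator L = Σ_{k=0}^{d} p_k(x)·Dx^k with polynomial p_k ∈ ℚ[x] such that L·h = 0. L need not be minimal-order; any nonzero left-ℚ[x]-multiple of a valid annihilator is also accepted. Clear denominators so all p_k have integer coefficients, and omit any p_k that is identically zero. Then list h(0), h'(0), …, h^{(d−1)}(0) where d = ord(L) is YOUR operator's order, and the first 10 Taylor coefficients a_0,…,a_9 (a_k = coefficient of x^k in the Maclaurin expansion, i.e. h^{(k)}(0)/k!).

f: a_k = 4, 0, -18, 0, 27/2, 0, -81/20, 0, 729/1120, 0, …
g: a_k = 2, 2, 6, 10, 22, 42, 86, 170, 342, 682, …
Sym-product of L_f,L_g gives L₀ (≤ ord 2).
L = (-5 + 9·x + 18·x^2) + (2 + 8·x)·Dx + (-1 + x + 2·x^2)·Dx^2  (order 2).
h: a_k = 8, 8, -12, 4, 7, 15, 209/10, 509/10, 52641/560, 109649/560, …
ICs: h(0) = 8, h′(0) = 8.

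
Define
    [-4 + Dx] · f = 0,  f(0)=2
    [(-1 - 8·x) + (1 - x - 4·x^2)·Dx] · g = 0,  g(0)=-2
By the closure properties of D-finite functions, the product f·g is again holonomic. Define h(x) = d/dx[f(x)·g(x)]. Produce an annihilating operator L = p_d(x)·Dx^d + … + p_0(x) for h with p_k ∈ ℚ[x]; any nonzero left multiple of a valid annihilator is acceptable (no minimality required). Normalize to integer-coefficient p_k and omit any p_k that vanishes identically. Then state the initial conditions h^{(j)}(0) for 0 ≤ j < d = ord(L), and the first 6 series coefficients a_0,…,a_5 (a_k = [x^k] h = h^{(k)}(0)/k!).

f: a_k = 2, 8, 16, 64/3, 64/3, 256/15, …
g: a_k = -2, -2, -10, -18, -58, -130, …
Sym-product of L_f,L_g gives L₀ (≤ ord 1).
h₀' ⇒ L via d/dx closure of L₀.
L = (34 + 48·x - 112·x^2 - 128·x^3 + 256·x^4) + (-5 + x + 40·x^2 - 64·x^4)·Dx  (order 1).
h: a_k = -20, -136, -572, -6064/3, -19532/3, -60232/3, …
ICs: h(0) = -20.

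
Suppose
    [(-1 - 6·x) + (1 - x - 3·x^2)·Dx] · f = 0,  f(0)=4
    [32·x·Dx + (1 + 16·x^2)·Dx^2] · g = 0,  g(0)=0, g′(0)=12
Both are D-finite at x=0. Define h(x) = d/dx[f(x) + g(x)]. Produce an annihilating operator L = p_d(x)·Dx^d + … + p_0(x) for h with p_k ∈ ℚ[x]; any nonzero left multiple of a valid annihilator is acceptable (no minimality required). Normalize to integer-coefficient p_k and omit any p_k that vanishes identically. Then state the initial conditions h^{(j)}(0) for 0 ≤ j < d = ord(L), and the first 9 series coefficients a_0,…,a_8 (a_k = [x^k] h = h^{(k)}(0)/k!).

f: a_k = 4, 4, 16, 28, 76, 160, 388, 868, 2032, …
g: a_k = 0, 12, 0, -64, 0, 3072/5, 0, -49152/7, 0, …
L₀ := lclm(L_f,L_g); ord L₀ ≤ 1+2.
h₀' ⇒ L via d/dx closure of L₀.
L = (-128 + 512·x + 10560·x^2 + 25344·x^3 + 95904·x^4 + 41472·x^6) + (37 + 208·x - 206·x^2 + 1476·x^3 + 24336·x^4 + 66528·x^5 + 6912·x^6 + 41472·x^7)·Dx + (-4 - 21·x - 198·x^2 - 90·x^3 - 1775·x^4 + 4080·x^5 + 6336·x^6 + 2304·x^7 + 6912·x^8)·Dx^2  (order 2).
h: a_k = 16, 32, -108, 304, 3872, 2328, -43076, 16256, 828156, …
ICs: h(0) = 16, h′(0) = 32.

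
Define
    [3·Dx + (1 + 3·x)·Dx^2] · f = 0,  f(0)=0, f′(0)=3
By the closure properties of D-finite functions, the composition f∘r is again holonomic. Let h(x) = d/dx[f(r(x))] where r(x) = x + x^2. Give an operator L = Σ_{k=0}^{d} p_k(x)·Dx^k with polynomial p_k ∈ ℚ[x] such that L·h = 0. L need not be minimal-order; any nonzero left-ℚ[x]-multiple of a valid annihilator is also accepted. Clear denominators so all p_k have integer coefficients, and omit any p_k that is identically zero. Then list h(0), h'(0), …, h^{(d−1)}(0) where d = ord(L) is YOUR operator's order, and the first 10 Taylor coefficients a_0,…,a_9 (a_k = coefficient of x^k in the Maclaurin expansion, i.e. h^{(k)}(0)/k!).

L = (1 + 6·x + 6·x^2) + (1 + 5·x + 9·x^2 + 6·x^3)·Dx  (order 1).
h: a_k = 3, -3, 0, 9, -27, 54, -81, 81, 0, -243, …
ICs: h(0) = 3.

f: a_k = 0, 3, -9/2, 9, -81/4, 243/5, -243/2, 2187/7, -6561/8, 2187, …
h₀=f(r): pull back L_f along r ⇒ L₀.
h₀' ⇒ L via d/dx closure of L₀.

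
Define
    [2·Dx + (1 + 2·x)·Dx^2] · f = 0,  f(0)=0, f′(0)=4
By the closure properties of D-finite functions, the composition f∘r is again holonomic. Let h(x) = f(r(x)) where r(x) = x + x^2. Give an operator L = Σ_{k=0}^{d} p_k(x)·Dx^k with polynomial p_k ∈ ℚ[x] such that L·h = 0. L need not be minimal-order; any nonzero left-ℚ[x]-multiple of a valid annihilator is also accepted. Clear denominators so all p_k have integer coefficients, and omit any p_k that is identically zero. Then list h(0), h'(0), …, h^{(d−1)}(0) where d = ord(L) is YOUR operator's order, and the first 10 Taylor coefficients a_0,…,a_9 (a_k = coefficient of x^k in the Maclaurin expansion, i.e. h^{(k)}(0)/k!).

f: a_k = 0, 4, -4, 16/3, -8, 64/5, -64/3, 256/7, -64, 1024/9, …
Change of var in L_f (x↦r) gives L₀.
L = (4·x + 4·x^2)·Dx + (1 + 4·x + 6·x^2 + 4·x^3)·Dx^2  (order 2).
h: a_k = 0, 4, 0, -8/3, 4, -16/5, 0, 32/7, -8, 64/9, …
ICs: h(0) = 0, h′(0) = 4.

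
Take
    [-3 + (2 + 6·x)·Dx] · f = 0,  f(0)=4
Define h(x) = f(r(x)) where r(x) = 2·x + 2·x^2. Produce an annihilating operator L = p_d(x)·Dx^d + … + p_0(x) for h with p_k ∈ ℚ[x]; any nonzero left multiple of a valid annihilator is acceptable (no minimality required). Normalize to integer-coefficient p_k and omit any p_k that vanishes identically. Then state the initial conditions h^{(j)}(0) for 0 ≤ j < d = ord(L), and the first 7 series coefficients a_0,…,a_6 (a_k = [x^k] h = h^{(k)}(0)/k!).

f: a_k = 4, 6, -9/2, 27/4, -405/32, 1701/64, -15309/256, …
Change of var in L_f (x↦r) gives L₀.
L = (-3 - 6·x) + (1 + 6·x + 6·x^2)·Dx  (order 1).
h: a_k = 4, 12, -6, 18, -117/2, 405/2, -2943/4, …
ICs: h(0) = 4.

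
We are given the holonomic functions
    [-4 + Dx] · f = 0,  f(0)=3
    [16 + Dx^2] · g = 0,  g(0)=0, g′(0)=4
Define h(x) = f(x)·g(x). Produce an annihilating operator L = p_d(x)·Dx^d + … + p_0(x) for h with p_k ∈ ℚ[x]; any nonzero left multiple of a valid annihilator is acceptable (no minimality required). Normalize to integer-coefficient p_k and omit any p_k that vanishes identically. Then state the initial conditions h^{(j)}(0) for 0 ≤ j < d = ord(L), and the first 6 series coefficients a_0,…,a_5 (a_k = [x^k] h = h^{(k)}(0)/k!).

f: a_k = 3, 12, 24, 32, 32, 128/5, …
g: a_k = 0, 4, 0, -32/3, 0, 128/15, …
Sym-product of L_f,L_g gives L₀ (≤ ord 2).
L = 32 - 8·Dx + Dx^2  (order 2).
h: a_k = 0, 12, 48, 64, 0, -512/5, …
ICs: h(0) = 0, h′(0) = 12.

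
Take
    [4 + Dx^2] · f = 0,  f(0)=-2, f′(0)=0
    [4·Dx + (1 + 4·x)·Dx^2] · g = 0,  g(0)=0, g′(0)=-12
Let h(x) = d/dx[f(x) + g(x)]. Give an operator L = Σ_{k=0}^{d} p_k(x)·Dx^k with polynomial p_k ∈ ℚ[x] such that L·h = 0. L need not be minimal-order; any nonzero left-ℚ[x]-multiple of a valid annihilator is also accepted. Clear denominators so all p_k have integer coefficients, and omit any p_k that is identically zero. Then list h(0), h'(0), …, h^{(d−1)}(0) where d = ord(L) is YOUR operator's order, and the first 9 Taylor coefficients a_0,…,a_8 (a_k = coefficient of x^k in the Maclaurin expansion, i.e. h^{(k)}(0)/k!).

f: a_k = -2, 0, 4, 0, -4/3, 0, 8/45, 0, -4/315, …
g: a_k = 0, -12, 24, -64, 192, -3072/5, 2048, -49152/7, 24576, …
f+g: L₀ = lclm(L_f,L_g), ord ≤ 2+2.
Differentiate: ansatz ord ≤ ord L₀ ⇒ L.
L = (400 + 128·x + 256·x^2) + (36 + 176·x + 192·x^2 + 256·x^3)·Dx + (100 + 32·x + 64·x^2)·Dx^2 + (9 + 44·x + 48·x^2 + 64·x^3)·Dx^3  (order 3).
h: a_k = -12, 56, -192, 2288/3, -3072, 184336/15, -49152, 61931488/315, -786432, …
ICs: h(0) = -12, h′(0) = 56, h′′(0) = -384.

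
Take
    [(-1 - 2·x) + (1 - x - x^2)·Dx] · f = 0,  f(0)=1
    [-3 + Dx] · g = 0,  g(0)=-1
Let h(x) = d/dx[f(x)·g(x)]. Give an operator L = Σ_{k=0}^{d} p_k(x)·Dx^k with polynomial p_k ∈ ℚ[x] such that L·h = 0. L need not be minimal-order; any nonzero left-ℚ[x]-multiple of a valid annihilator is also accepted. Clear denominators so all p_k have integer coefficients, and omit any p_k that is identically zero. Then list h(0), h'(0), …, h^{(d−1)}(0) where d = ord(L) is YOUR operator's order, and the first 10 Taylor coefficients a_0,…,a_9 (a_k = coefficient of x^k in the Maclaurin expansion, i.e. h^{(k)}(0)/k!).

f: a_k = 1, 1, 2, 3, 5, 8, 13, 21, 34, 55, …
g: a_k = -1, -3, -9/2, -9/2, -27/8, -81/40, -81/80, -243/560, -729/4480, -243/4480, …
L₀ := L_f ⊗_s L_g (sym. prod.), ord ≤ 1.
Derive L from L₀ (diff closure).
L = (19 - 6·x - 21·x^2 + 6·x^3 + 9·x^4) + (-4 + 5·x + 6·x^2 - 4·x^3 - 3·x^4)·Dx  (order 1).
h: a_k = -4, -19, -54, -247/2, -509/2, -19869/40, -18777/20, -972481/560, -3540573/1120, -25461419/4480, …
ICs: h(0) = -4.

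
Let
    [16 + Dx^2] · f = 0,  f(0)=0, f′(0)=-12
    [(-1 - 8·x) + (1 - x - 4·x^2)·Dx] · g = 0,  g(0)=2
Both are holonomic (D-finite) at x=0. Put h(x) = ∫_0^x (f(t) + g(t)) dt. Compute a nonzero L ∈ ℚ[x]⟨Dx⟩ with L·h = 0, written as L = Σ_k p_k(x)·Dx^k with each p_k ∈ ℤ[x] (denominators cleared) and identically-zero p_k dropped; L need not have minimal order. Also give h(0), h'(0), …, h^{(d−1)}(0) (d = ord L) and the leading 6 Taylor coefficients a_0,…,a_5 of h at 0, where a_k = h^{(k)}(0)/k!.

L = (-560 - 4608·x - 1664·x^2 - 6144·x^3 - 10240·x^4 - 16384·x^5)·Dx + (208 - 272·x - 896·x^2 + 1408·x^3 + 1536·x^4 - 6144·x^5 - 8192·x^6)·Dx^2 + (-35 - 288·x - 104·x^2 - 384·x^3 - 640·x^4 - 1024·x^5)·Dx^3 + (13 - 17·x - 56·x^2 + 88·x^3 + 96·x^4 - 384·x^5 - 512·x^6)·Dx^4  (order 4).
h: a_k = 0, 2, -5, 10/3, 25/2, 58/5, …
ICs: h(0) = 0, h′(0) = 2, h′′(0) = -10, h′′′(0) = 20.

f: a_k = 0, -12, 0, 32, 0, -128/5, …
g: a_k = 2, 2, 10, 18, 58, 130, …
h₀=f+g: left-lcm gives L₀, ord ≤ 3.
h=∫₀ˣh₀: take L = L₀·Dx.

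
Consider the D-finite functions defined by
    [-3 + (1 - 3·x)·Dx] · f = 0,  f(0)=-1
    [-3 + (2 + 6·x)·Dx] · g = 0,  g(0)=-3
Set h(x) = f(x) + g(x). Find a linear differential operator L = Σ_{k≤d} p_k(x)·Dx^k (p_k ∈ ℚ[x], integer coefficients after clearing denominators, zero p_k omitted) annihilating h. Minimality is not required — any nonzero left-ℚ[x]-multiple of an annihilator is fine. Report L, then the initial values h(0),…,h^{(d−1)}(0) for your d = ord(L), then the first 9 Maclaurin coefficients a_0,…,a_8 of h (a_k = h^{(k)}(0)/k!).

L = (-45 - 81·x) + (27 + 126·x + 243·x^2)·Dx + (-2 - 18·x + 18·x^2 + 162·x^3)·Dx^2  (order 2).
h: a_k = -4, -15/2, -45/8, -513/16, -9153/128, -67311/256, -700569/1024, -4695489/2048, -206546841/32768, …
ICs: h(0) = -4, h′(0) = -15/2.

f: a_k = -1, -3, -9, -27, -81, -243, -729, -2187, -6561, …
g: a_k = -3, -9/2, 27/8, -81/16, 1215/128, -5103/256, 45927/1024, -216513/2048, 8444007/32768, …
h₀=f+g: left-lcm gives L₀, ord ≤ 2.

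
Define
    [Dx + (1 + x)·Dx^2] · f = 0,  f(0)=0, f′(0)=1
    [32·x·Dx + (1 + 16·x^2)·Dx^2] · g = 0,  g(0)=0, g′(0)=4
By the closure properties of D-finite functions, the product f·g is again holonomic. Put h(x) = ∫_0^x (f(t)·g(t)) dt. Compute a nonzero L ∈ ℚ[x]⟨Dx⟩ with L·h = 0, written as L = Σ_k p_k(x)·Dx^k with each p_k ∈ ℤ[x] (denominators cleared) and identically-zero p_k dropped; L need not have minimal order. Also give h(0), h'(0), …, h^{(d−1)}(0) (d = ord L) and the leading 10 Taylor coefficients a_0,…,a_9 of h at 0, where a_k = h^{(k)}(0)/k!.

f: a_k = 0, 1, -1/2, 1/3, -1/4, 1/5, -1/6, 1/7, -1/8, 1/9, …
g: a_k = 0, 4, 0, -64/3, 0, 1024/5, 0, -16384/7, 0, 262144/9, …
Sym-product of L_f,L_g gives L₀ (≤ ord 4).
h=∫h₀ ⇒ L = L₀·Dx.
L = (4224 + 8384·x + 204800·x^2 + 531456·x^3 + 491520·x^4 + 212992·x^5 + 262144·x^7)·Dx^2 + (4098 + 28864·x + 258368·x^2 + 1045504·x^3 + 1798144·x^4 + 1523712·x^5 + 573440·x^6 + 786432·x^7 + 917504·x^8)·Dx^3 + (132 + 8644·x + 37632·x^2 + 196032·x^3 + 614400·x^4 + 955392·x^5 + 786432·x^6 + 540672·x^7 + 786432·x^8 + 524288·x^9)·Dx^4 + (65 + 258·x + 2497·x^2 + 8576·x^3 + 30336·x^4 + 76800·x^5 + 118272·x^6 + 98304·x^7 + 98304·x^8 + 131072·x^9 + 65536·x^10)·Dx^5  (order 5).
h: a_k = 0, 0, 0, 4/3, -1/2, -4, 29/18, 1276/45, -733/60, -2276/9, …
ICs: h(0) = 0, h′(0) = 0, h′′(0) = 0, h′′′(0) = 8, h′′′′(0) = -12.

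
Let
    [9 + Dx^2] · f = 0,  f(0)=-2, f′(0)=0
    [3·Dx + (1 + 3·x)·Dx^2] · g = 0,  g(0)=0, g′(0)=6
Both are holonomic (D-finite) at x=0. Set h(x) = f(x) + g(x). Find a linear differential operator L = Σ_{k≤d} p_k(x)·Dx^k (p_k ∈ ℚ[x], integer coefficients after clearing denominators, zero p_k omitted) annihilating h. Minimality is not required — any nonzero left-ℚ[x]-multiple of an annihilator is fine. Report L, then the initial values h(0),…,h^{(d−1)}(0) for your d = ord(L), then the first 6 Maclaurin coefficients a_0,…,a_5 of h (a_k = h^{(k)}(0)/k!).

L = (63 + 54·x + 81·x^2)·Dx + (9 + 45·x + 81·x^2 + 81·x^3)·Dx^2 + (7 + 6·x + 9·x^2)·Dx^3 + (1 + 5·x + 9·x^2 + 9·x^3)·Dx^4  (order 4).
h: a_k = -2, 6, 0, 18, -189/4, 486/5, …
ICs: h(0) = -2, h′(0) = 6, h′′(0) = 0, h′′′(0) = 108.

f: a_k = -2, 0, 9, 0, -27/4, 0, …
g: a_k = 0, 6, -9, 18, -81/2, 486/5, …
h₀=f+g: left-lcm gives L₀, ord ≤ 4.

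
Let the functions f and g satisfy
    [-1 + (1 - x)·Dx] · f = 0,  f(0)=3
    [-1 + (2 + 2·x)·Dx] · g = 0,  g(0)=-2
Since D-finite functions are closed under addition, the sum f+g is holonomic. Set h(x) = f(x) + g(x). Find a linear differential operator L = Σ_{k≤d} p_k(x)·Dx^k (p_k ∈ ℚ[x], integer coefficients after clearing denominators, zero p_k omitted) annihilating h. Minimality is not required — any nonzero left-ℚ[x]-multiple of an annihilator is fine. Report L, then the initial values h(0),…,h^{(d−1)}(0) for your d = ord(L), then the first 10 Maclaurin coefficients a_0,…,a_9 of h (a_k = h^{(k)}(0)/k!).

L = (-5 - 3·x) + (9 + 14·x + 9·x^2)·Dx + (-2 - 6·x + 2·x^2 + 6·x^3)·Dx^2  (order 2).
h: a_k = 1, 2, 13/4, 23/8, 197/64, 377/128, 1557/512, 3039/1024, 49581/16384, 97589/32768, …
ICs: h(0) = 1, h′(0) = 2.

f: a_k = 3, 3, 3, 3, 3, 3, 3, 3, 3, 3, …
g: a_k = -2, -1, 1/4, -1/8, 5/64, -7/128, 21/512, -33/1024, 429/16384, -715/32768, …
h₀=f+g: left-lcm gives L₀, ord ≤ 2.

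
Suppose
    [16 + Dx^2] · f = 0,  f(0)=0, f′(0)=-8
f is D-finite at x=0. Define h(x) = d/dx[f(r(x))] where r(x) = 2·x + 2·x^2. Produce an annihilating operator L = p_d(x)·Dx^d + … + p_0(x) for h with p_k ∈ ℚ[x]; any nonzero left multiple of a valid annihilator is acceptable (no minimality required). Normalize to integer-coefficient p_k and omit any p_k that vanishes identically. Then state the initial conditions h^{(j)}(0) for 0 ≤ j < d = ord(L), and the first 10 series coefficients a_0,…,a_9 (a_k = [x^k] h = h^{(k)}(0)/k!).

L = (76 + 512·x + 1536·x^2 + 2048·x^3 + 1024·x^4) + (-6 - 12·x)·Dx + (1 + 4·x + 4·x^2)·Dx^2  (order 2).
h: a_k = -16, -32, 512, 2048, -512/3, -15360, -1458176/45, 131072/45, 39706624/315, 4603904/21, …
ICs: h(0) = -16, h′(0) = -32.

f: a_k = 0, -8, 0, 64/3, 0, -256/15, 0, 2048/315, 0, -4096/2835, …
Change of var in L_f (x↦r) gives L₀.
h₀' ⇒ L via d/dx closure of L₀.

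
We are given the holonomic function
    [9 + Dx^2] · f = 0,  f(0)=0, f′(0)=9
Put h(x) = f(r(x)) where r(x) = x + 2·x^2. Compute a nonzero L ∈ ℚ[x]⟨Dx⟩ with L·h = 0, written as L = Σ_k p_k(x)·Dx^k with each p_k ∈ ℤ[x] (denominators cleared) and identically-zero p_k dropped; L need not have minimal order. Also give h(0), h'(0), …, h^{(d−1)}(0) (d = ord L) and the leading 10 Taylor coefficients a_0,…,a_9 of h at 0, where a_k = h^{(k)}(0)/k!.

L = (9 + 108·x + 432·x^2 + 576·x^3) - 4·Dx + (1 + 4·x)·Dx^2  (order 2).
h: a_k = 0, 9, 18, -27/2, -81, -6237/40, -189/4, 135351/560, 18711/40, 1688121/4480, …
ICs: h(0) = 0, h′(0) = 9.

f: a_k = 0, 9, 0, -27/2, 0, 243/40, 0, -729/560, 0, 729/4480, …
f∘r: x↦r, Dx↦Dx/r' in L_f ⇒ L₀.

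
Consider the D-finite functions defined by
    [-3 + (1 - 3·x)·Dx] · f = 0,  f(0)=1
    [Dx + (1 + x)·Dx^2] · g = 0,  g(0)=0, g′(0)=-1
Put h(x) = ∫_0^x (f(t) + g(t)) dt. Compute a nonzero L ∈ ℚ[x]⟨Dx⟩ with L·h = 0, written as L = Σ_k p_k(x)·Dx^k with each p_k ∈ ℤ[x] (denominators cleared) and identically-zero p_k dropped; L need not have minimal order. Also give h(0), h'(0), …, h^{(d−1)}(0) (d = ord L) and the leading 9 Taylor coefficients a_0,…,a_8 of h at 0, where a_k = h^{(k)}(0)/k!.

L = (66 + 18·x)·Dx^2 + (52 + 120·x + 36·x^2)·Dx^3 + (-7 + 11·x + 27·x^2 + 9·x^3)·Dx^4  (order 4).
h: a_k = 0, 1, 1, 19/6, 20/3, 65/4, 607/15, 625/6, 3827/14, …
ICs: h(0) = 0, h′(0) = 1, h′′(0) = 2, h′′′(0) = 19.

f: a_k = 1, 3, 9, 27, 81, 243, 729, 2187, 6561, …
g: a_k = 0, -1, 1/2, -1/3, 1/4, -1/5, 1/6, -1/7, 1/8, …
h₀=f+g: left-lcm gives L₀, ord ≤ 3.
Integrate: L := L₀·Dx.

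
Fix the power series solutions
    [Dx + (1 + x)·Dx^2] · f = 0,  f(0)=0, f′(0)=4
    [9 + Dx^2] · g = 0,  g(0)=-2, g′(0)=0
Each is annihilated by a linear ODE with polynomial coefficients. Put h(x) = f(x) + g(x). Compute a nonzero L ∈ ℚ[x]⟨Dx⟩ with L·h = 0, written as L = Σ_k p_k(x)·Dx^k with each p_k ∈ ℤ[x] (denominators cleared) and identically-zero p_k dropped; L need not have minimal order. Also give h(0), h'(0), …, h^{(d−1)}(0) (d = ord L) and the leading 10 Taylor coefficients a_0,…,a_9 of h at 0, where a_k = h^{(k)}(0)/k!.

L = (135 + 162·x + 81·x^2)·Dx + (99 + 261·x + 243·x^2 + 81·x^3)·Dx^2 + (15 + 18·x + 9·x^2)·Dx^3 + (11 + 29·x + 27·x^2 + 9·x^3)·Dx^4  (order 4).
h: a_k = -2, 4, 7, 4/3, -31/4, 4/5, 163/120, 4/7, -1849/2240, 4/9, …
ICs: h(0) = -2, h′(0) = 4, h′′(0) = 14, h′′′(0) = 8.

f: a_k = 0, 4, -2, 4/3, -1, 4/5, -2/3, 4/7, -1/2, 4/9, …
g: a_k = -2, 0, 9, 0, -27/4, 0, 81/40, 0, -729/2240, 0, …
Sum ⇒ L₀ = lclm(L_f,L_g) in ℚ(x)⟨Dx⟩.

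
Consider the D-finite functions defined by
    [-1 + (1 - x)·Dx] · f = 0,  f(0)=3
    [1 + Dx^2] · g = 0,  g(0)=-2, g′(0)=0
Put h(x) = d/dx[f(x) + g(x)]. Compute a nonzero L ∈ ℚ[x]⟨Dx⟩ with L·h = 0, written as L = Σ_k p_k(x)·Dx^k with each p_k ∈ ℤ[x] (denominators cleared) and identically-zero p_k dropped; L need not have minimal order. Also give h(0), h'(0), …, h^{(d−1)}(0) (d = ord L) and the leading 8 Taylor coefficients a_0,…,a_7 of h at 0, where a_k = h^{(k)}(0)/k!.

L = (26 - 4·x + 2·x^2) + (-7 + 9·x - 3·x^2 + x^3)·Dx + (26 - 4·x + 2·x^2)·Dx^2 + (-7 + 9·x - 3·x^2 + x^3)·Dx^3  (order 3).
h: a_k = 3, 8, 9, 35/3, 15, 1081/60, 21, 60479/2520, …
ICs: h(0) = 3, h′(0) = 8, h′′(0) = 18.

f: a_k = 3, 3, 3, 3, 3, 3, 3, 3, …
g: a_k = -2, 0, 1, 0, -1/12, 0, 1/360, 0, …
Weyl lclm of L_f,L_g ⇒ L₀ (ord ≤ 3).
Differentiate: ansatz ord ≤ ord L₀ ⇒ L.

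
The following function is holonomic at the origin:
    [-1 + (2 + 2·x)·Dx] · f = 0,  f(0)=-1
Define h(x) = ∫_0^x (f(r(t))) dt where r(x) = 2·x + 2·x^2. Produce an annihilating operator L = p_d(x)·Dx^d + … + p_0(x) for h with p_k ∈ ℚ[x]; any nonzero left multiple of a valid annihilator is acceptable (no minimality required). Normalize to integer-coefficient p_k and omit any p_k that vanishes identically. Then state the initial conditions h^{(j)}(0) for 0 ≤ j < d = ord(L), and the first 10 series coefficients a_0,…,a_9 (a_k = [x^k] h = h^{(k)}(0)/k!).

f: a_k = -1, -1/2, 1/8, -1/16, 5/128, -7/256, 21/1024, -33/2048, 429/32768, -715/65536, …
L₀ from L_f via x↦r, Dx↦r'^{-1}Dx.
h=∫h₀ ⇒ L = L₀·Dx.
L = (-1 - 2·x)·Dx + (1 + 2·x + 2·x^2)·Dx^2  (order 2).
h: a_k = 0, -1, -1/2, -1/6, 1/8, -3/40, 1/48, 3/112, -7/128, 61/1152, …
ICs: h(0) = 0, h′(0) = -1.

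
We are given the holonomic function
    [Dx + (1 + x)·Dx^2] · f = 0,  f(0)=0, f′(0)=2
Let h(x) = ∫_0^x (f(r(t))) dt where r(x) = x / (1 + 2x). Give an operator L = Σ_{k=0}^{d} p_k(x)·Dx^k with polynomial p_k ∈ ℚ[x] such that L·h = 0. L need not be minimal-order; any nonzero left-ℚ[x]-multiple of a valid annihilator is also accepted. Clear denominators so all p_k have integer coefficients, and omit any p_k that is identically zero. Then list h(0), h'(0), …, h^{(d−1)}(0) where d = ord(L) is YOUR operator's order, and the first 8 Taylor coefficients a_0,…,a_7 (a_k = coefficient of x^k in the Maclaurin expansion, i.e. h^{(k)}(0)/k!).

L = (5 + 12·x)·Dx^2 + (1 + 5·x + 6·x^2)·Dx^3  (order 3).
h: a_k = 0, 0, 1, -5/3, 19/6, -13/2, 211/15, -95/3, …
ICs: h(0) = 0, h′(0) = 0, h′′(0) = 2.

f: a_k = 0, 2, -1, 2/3, -1/2, 2/5, -1/3, 2/7, …
Change of var in L_f (x↦r) gives L₀.
∫: right-multiply L₀ by Dx.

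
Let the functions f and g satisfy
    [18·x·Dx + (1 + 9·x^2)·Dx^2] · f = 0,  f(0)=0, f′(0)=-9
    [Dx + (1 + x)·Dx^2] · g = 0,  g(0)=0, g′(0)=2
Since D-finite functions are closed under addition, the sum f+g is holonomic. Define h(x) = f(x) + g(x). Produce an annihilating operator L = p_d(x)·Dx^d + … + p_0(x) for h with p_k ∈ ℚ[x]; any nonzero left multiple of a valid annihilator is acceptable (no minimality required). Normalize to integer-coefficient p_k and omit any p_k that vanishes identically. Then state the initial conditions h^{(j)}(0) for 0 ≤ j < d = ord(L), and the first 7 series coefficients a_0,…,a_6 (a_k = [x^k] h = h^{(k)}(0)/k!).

L = (-18 - 54·x + 486·x^2 + 162·x^3)·Dx + (-20 - 36·x + 432·x^2 + 972·x^3 + 324·x^4)·Dx^2 + (-1 + 17·x + 18·x^2 + 162·x^3 + 243·x^4 + 81·x^5)·Dx^3  (order 3).
h: a_k = 0, -7, -1, 83/3, -1/2, -727/5, -1/3, …
ICs: h(0) = 0, h′(0) = -7, h′′(0) = -2.

f: a_k = 0, -9, 0, 27, 0, -729/5, 0, …
g: a_k = 0, 2, -1, 2/3, -1/2, 2/5, -1/3, …
f+g: L₀ = lclm(L_f,L_g), ord ≤ 2+2.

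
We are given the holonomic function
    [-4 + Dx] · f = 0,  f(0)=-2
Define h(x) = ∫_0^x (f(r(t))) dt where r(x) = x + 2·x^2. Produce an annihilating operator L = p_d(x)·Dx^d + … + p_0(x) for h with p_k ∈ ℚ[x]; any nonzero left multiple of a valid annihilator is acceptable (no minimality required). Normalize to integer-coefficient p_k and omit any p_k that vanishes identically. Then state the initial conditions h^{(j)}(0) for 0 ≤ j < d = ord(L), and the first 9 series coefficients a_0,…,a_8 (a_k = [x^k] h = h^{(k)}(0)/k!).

f: a_k = -2, -8, -16, -64/3, -64/3, -256/15, -512/45, -2048/315, -1024/315, …
h₀=f(r): pull back L_f along r ⇒ L₀.
h=∫h₀ ⇒ L = L₀·Dx.
L = (-4 - 16·x)·Dx + Dx^2  (order 2).
h: a_k = 0, -2, -4, -32/3, -64/3, -128/3, -3328/45, -38912/315, -59392/315, …
ICs: h(0) = 0, h′(0) = -2.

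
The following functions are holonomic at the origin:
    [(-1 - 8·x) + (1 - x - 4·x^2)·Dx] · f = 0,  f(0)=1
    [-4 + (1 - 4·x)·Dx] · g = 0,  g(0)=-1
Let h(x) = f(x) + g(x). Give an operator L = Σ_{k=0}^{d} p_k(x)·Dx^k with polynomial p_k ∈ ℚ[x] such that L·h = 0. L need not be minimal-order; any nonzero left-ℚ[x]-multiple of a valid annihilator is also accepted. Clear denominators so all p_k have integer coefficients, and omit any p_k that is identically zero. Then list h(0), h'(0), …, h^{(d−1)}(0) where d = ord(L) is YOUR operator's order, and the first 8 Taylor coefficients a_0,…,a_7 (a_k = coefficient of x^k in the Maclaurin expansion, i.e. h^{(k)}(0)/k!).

L = (8 - 288·x + 384·x^2 - 512·x^3) + (22 - 8·x - 288·x^2 + 640·x^3 - 1024·x^4)·Dx + (-3 + 23·x - 56·x^2 + 32·x^3 + 128·x^4 - 256·x^5)·Dx^2  (order 2).
h: a_k = 0, -3, -11, -55, -227, -959, -3915, -15943, …
ICs: h(0) = 0, h′(0) = -3.

f: a_k = 1, 1, 5, 9, 29, 65, 181, 441, …
g: a_k = -1, -4, -16, -64, -256, -1024, -4096, -16384, …
L₀ := lclm(L_f,L_g); ord L₀ ≤ 1+1.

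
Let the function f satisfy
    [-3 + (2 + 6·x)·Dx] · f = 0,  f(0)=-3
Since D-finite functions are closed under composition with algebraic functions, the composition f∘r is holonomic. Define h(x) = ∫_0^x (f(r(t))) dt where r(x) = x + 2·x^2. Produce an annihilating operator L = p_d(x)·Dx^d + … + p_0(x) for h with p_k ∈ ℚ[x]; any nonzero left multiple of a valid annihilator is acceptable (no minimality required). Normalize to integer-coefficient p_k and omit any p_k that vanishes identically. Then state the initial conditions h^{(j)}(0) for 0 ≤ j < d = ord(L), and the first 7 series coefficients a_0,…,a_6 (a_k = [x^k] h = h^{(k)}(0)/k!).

f: a_k = -3, -9/2, 27/8, -81/16, 1215/128, -5103/256, 45927/1024, …
f∘r: x↦r, Dx↦Dx/r' in L_f ⇒ L₀.
h=∫₀ˣh₀: take L = L₀·Dx.
L = (-3 - 12·x)·Dx + (2 + 6·x + 12·x^2)·Dx^2  (order 2).
h: a_k = 0, -3, -9/4, -15/8, 135/64, -189/128, -405/512, …
ICs: h(0) = 0, h′(0) = -3.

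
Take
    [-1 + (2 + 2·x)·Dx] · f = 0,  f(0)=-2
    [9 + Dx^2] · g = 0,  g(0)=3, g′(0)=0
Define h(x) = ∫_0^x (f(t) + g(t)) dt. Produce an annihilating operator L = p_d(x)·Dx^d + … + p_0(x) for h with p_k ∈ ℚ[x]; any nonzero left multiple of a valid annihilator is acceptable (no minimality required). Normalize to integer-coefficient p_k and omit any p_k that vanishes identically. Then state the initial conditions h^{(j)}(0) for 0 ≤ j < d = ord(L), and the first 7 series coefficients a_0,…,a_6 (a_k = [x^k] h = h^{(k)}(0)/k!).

L = (-351 - 648·x - 324·x^2)·Dx + (630 + 1926·x + 1944·x^2 + 648·x^3)·Dx^2 + (-39 - 72·x - 36·x^2)·Dx^3 + (70 + 214·x + 216·x^2 + 72·x^3)·Dx^4  (order 4).
h: a_k = 0, 1, -1/2, -53/12, -1/32, 653/320, -7/768, …
ICs: h(0) = 0, h′(0) = 1, h′′(0) = -1, h′′′(0) = -53/2.

f: a_k = -2, -1, 1/4, -1/8, 5/64, -7/128, 21/512, …
g: a_k = 3, 0, -27/2, 0, 81/8, 0, -243/80, …
f+g: L₀ = lclm(L_f,L_g), ord ≤ 1+2.
h=∫₀ˣh₀: take L = L₀·Dx.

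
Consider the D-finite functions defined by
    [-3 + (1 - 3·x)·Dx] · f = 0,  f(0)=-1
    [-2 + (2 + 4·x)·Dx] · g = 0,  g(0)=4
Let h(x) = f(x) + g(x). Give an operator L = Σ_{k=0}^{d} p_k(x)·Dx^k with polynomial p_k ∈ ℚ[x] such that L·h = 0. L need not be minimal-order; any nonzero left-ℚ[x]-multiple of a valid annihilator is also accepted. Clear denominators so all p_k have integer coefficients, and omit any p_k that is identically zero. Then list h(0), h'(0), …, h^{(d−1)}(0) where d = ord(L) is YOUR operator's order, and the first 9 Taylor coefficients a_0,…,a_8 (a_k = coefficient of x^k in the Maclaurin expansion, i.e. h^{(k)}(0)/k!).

L = (-42 - 54·x) + (38 + 132·x + 162·x^2)·Dx + (-4 - 14·x + 42·x^2 + 108·x^3)·Dx^2  (order 2).
h: a_k = 3, 1, -11, -25, -167/2, -479/2, -2937/4, -8715/4, -210381/32, …
ICs: h(0) = 3, h′(0) = 1.

f: a_k = -1, -3, -9, -27, -81, -243, -729, -2187, -6561, …
g: a_k = 4, 4, -2, 2, -5/2, 7/2, -21/4, 33/4, -429/32, …
Sum ⇒ L₀ = lclm(L_f,L_g) in ℚ(x)⟨Dx⟩.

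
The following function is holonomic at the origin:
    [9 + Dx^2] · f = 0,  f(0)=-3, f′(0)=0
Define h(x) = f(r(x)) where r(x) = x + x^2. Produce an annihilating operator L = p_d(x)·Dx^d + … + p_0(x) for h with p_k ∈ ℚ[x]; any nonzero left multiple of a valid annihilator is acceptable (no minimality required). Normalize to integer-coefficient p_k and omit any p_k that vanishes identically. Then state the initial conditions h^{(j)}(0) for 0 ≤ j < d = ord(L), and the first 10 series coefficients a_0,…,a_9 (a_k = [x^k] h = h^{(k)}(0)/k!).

L = (9 + 54·x + 108·x^2 + 72·x^3) - 2·Dx + (1 + 2·x)·Dx^2  (order 2).
h: a_k = -3, 0, 27/2, 27, 27/8, -81/2, -4617/80, -891/40, 156573/4480, 31833/560, …
ICs: h(0) = -3, h′(0) = 0.

f: a_k = -3, 0, 27/2, 0, -81/8, 0, 243/80, 0, -2187/4480, 0, …
h₀=f(r): pull back L_f along r ⇒ L₀.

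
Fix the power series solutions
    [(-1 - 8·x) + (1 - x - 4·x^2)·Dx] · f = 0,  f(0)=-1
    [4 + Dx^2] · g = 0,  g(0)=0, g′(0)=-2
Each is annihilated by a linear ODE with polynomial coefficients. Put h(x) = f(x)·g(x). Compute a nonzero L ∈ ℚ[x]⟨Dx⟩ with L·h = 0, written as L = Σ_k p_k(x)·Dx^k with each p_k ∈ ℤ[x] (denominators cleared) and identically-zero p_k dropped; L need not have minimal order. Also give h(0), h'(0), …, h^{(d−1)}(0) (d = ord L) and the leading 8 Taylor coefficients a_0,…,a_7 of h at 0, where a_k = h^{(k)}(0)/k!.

L = (4 + 4·x + 16·x^2) + (2 + 16·x)·Dx + (-1 + x + 4·x^2)·Dx^2  (order 2).
h: a_k = 0, 2, 2, 26/3, 50/3, 258/5, 1774/15, 102262/315, …
ICs: h(0) = 0, h′(0) = 2.

f: a_k = -1, -1, -5, -9, -29, -65, -181, -441, …
g: a_k = 0, -2, 0, 4/3, 0, -4/15, 0, 8/315, …
Product ⇒ symmetric product L₀, ord ≤ 2.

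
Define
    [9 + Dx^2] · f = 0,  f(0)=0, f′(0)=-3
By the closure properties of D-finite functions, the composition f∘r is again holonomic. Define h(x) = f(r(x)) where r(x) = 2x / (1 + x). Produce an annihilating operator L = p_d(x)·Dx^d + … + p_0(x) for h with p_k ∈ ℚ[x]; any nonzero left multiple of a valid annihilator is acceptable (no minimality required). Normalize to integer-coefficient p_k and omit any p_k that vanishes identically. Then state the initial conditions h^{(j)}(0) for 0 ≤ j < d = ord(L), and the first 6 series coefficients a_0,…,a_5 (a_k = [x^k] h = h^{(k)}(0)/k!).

f: a_k = 0, -3, 0, 9/2, 0, -81/40, …
Substitute x→r, Dx→(1/r')Dx; clear ⇒ L₀.
L = 36 + (2 + 6·x + 6·x^2 + 2·x^3)·Dx + (1 + 4·x + 6·x^2 + 4·x^3 + x^4)·Dx^2  (order 2).
h: a_k = 0, -6, 6, 30, -102, 726/5, …
ICs: h(0) = 0, h′(0) = -6.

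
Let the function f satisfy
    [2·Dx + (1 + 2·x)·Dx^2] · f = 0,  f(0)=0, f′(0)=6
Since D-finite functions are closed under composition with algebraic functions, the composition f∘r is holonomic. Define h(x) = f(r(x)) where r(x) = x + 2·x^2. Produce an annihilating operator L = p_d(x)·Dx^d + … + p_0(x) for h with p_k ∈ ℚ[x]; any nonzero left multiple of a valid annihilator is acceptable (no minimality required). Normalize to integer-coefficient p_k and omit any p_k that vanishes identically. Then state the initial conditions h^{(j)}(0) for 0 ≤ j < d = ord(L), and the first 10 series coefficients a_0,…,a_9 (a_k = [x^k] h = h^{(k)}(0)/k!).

L = (-2 + 8·x + 16·x^2)·Dx + (1 + 6·x + 12·x^2 + 16·x^3)·Dx^2  (order 2).
h: a_k = 0, 6, 6, -16, 12, 96/5, -64, 384/7, 96, -1024/3, …
ICs: h(0) = 0, h′(0) = 6.

f: a_k = 0, 6, -6, 8, -12, 96/5, -32, 384/7, -96, 512/3, …
Change of var in L_f (x↦r) gives L₀.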